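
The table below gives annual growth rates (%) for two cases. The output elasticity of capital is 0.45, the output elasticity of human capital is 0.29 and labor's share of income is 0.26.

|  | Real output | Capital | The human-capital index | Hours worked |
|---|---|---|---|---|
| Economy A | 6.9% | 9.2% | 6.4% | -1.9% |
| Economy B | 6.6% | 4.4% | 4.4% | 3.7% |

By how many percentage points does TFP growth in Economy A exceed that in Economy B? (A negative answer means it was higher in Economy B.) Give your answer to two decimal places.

Labor's share = 1 − 0.45 − 0.29 = 0.26.
Economy A: TFP = 6.9 − 4.14 − 1.856 + 0.494 = 1.398%.
Economy B: TFP = 6.6 − 1.98 − 1.276 − 0.962 = 2.382%.
Difference = 1.398 − (2.382) = -0.984 pp.

-0.98 percentage points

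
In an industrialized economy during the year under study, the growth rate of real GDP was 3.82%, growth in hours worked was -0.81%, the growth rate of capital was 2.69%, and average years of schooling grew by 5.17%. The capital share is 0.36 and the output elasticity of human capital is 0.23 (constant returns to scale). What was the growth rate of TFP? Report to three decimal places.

Labor's share = 1 − 0.36 − 0.23 = 0.41.
Capital: 0.36 × 2.69 = 0.9684 pp.
Average years of schooling: 0.23 × 5.17 = 1.1891 pp.
Hours worked: 0.41 × (-0.81) = -0.3321 pp.
TFP growth = 3.82 − 1.8254 = 1.9946%.

TFP growth was 1.995%.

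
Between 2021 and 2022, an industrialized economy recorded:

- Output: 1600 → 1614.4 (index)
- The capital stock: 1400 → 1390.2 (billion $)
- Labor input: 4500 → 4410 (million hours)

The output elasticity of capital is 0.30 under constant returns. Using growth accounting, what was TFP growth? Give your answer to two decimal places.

TFP growth was 2.51%.

Output growth = (1614.4 − 1600) / 1600 = 0.9%.
The capital stock growth = (1390.2 − 1400) / 1400 = -0.7%.
Labor input growth = (4410 − 4500) / 4500 = -2%.
Labor's share = 1 − 0.3 = 0.7.
The capital stock: 0.3 × (-0.7) = -0.21 pp.
Labor input: 0.7 × (-2) = -1.4 pp.
TFP growth = 0.9 + 1.61 = 2.51%.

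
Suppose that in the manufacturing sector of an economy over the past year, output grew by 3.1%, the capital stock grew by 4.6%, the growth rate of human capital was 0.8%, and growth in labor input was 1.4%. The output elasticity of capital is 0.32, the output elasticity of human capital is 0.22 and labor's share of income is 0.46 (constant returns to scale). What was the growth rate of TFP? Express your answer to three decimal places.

0.808%

Labor's share = 1 − 0.32 − 0.22 = 0.46.
The capital stock: 0.32 × 4.6 = 1.472 pp.
Human capital: 0.22 × 0.8 = 0.176 pp.
Labor input: 0.46 × 1.4 = 0.644 pp.
TFP growth = 3.1 − 2.292 = 0.808%.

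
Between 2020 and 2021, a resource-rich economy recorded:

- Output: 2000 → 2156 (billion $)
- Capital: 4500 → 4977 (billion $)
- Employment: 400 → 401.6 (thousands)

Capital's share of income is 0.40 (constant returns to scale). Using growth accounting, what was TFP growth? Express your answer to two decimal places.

Output growth = (2156 − 2000) / 2000 = 7.8%.
Capital growth = (4977 − 4500) / 4500 = 10.6%.
Employment growth = (401.6 − 400) / 400 = 0.4%.
Labor's share = 1 − 0.4 = 0.6.
Capital: 0.4 × 10.6 = 4.24 pp.
Employment: 0.6 × 0.4 = 0.24 pp.
TFP growth = 7.8 − 4.48 = 3.32%.

3.32%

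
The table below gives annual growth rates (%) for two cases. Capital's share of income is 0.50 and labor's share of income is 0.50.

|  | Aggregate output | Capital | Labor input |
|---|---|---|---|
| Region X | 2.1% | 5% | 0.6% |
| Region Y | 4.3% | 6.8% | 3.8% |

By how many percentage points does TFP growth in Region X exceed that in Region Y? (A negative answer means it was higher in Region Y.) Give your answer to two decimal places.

0.30 percentage points

Labor's share = 1 − 0.5 = 0.5.
Region X: TFP = 2.1 − 2.5 − 0.3 = -0.7%.
Region Y: TFP = 4.3 − 3.4 − 1.9 = -1%.
Difference = -0.7 − (-1) = 0.3 pp.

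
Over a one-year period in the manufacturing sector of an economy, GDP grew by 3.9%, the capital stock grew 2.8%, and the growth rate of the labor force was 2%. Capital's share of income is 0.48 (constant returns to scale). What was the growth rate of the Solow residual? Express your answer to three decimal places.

1.516%

Labor's share = 1 − 0.48 = 0.52.
The capital stock: 0.48 × 2.8 = 1.344 pp.
The labor force: 0.52 × 2 = 1.04 pp.
TFP growth = 3.9 − 2.384 = 1.516%.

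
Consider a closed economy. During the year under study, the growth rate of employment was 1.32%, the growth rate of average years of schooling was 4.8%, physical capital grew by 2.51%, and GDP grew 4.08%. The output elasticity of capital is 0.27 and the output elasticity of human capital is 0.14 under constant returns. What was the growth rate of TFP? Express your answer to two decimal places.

Labor's share = 1 − 0.27 − 0.14 = 0.59.
Physical capital: 0.27 × 2.51 = 0.6777 pp.
Average years of schooling: 0.14 × 4.8 = 0.672 pp.
Employment: 0.59 × 1.32 = 0.7788 pp.
TFP growth = 4.08 − 2.1285 = 1.9515%.

TFP grew 1.95%.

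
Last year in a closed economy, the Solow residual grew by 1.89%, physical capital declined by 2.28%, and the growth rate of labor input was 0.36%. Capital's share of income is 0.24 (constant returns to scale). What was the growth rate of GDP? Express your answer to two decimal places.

GDP growth was 1.62%.

Labor's share = 1 − 0.24 = 0.76.
Physical capital: 0.24 × (-2.28) = -0.5472 pp.
Labor input: 0.76 × 0.36 = 0.2736 pp.
Output growth = 1.89 + (-0.2736) = 1.6164%.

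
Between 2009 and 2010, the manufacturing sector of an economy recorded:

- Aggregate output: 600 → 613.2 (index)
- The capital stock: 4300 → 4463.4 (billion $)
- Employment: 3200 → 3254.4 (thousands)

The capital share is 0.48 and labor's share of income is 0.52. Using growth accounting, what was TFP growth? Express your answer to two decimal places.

Aggregate output growth = (613.2 − 600) / 600 = 2.2%.
The capital stock growth = (4463.4 − 4300) / 4300 = 3.8%.
Employment growth = (3254.4 − 3200) / 3200 = 1.7%.
Labor's share = 1 − 0.48 = 0.52.
The capital stock: 0.48 × 3.8 = 1.824 pp.
Employment: 0.52 × 1.7 = 0.884 pp.
TFP growth = 2.2 − 2.708 = -0.508%.

-0.51%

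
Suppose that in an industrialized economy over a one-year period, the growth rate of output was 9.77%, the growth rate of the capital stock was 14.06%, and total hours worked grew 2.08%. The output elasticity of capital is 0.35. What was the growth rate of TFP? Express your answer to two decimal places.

3.50%

Labor's share = 1 − 0.35 = 0.65.
The capital stock: 0.35 × 14.06 = 4.921 pp.
Total hours worked: 0.65 × 2.08 = 1.352 pp.
TFP growth = 9.77 − 6.273 = 3.497%.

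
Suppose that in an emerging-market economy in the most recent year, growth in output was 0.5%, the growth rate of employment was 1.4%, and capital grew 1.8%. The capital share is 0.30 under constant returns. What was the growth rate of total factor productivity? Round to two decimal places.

Labor's share = 1 − 0.3 = 0.7.
Capital: 0.3 × 1.8 = 0.54 pp.
Employment: 0.7 × 1.4 = 0.98 pp.
TFP growth = 0.5 − 1.52 = -1.02%.

-1.02%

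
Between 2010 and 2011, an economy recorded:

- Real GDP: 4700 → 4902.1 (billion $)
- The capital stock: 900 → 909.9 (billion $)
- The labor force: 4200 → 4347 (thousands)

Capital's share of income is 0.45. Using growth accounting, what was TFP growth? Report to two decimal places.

1.88%

Real GDP growth = (4902.1 − 4700) / 4700 = 4.3%.
The capital stock growth = (909.9 − 900) / 900 = 1.1%.
The labor force growth = (4347 − 4200) / 4200 = 3.5%.
Labor's share = 1 − 0.45 = 0.55.
The capital stock: 0.45 × 1.1 = 0.495 pp.
The labor force: 0.55 × 3.5 = 1.925 pp.
TFP growth = 4.3 − 2.42 = 1.88%.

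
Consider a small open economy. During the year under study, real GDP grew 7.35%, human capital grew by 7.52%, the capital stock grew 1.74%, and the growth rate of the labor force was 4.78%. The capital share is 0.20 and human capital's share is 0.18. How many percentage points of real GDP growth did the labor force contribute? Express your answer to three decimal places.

2.964

Labor's share = 1 − 0.2 − 0.18 = 0.62.
Contribution = share × growth = 0.62 × 4.78 = 2.9636 pp.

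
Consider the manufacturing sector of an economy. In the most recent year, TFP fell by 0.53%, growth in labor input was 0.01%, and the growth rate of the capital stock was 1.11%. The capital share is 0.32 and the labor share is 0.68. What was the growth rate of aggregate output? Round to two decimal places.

-0.17%

Labor's share = 1 − 0.32 = 0.68.
The capital stock: 0.32 × 1.11 = 0.3552 pp.
Labor input: 0.68 × 0.01 = 0.0068 pp.
Output growth = -0.53 + 0.362 = -0.168%.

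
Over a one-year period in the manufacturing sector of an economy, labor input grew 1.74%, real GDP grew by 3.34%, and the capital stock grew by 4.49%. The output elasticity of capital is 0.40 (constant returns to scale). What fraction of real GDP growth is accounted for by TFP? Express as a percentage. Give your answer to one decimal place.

Labor's share = 1 − 0.4 = 0.6.
The capital stock: 0.4 × 4.49 = 1.796 pp.
Labor input: 0.6 × 1.74 = 1.044 pp.
TFP growth = 3.34 − 2.84 = 0.5%.
TFP share of growth = 0.5 / 3.34 × 100 = 14.97%.

15.0%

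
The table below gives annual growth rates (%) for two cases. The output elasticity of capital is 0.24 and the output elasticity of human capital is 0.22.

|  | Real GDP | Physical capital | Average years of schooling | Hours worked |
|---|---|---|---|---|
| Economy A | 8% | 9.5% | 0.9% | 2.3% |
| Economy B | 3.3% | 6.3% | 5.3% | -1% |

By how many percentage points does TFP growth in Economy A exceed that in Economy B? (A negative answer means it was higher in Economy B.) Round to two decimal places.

Labor's share = 1 − 0.24 − 0.22 = 0.54.
Economy A: TFP = 8 − 2.28 − 0.198 − 1.242 = 4.28%.
Economy B: TFP = 3.3 − 1.512 − 1.166 + 0.54 = 1.162%.
Difference = 4.28 − (1.162) = 3.118 pp.

3.12 percentage points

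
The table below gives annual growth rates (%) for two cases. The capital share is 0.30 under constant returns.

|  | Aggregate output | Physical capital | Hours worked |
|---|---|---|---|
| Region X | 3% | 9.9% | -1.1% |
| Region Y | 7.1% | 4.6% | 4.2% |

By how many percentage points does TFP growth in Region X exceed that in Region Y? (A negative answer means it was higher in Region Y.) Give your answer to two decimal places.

Labor's share = 1 − 0.3 = 0.7.
Region X: TFP = 3 − 2.97 + 0.77 = 0.8%.
Region Y: TFP = 7.1 − 1.38 − 2.94 = 2.78%.
Difference = 0.8 − (2.78) = -1.98 pp.

-1.98 percentage points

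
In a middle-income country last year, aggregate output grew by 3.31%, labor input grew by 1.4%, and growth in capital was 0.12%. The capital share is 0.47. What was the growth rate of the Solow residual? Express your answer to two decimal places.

Labor's share = 1 − 0.47 = 0.53.
Capital: 0.47 × 0.12 = 0.0564 pp.
Labor input: 0.53 × 1.4 = 0.742 pp.
TFP growth = 3.31 − 0.7984 = 2.5116%.

The Solow residual growth was 2.51%.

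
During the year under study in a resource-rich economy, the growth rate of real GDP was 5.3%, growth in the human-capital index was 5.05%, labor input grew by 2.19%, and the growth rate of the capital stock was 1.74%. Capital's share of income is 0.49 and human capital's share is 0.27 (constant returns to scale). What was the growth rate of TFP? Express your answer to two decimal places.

2.56%

Labor's share = 1 − 0.49 − 0.27 = 0.24.
The capital stock: 0.49 × 1.74 = 0.8526 pp.
The human-capital index: 0.27 × 5.05 = 1.3635 pp.
Labor input: 0.24 × 2.19 = 0.5256 pp.
TFP growth = 5.3 − 2.7417 = 2.5583%.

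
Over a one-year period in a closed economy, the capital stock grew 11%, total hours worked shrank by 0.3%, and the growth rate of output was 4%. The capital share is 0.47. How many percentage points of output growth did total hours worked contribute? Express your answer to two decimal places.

Labor's share = 1 − 0.47 = 0.53.
Contribution = share × growth = 0.53 × (-0.3) = -0.159 pp.

-0.16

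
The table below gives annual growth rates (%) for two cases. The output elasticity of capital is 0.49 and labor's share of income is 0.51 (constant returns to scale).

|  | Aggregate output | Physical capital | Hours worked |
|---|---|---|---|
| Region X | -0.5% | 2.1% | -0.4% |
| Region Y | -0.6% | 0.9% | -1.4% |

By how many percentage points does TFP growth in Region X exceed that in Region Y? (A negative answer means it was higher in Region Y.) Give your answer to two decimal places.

Labor's share = 1 − 0.49 = 0.51.
Region X: TFP = -0.5 − 1.029 + 0.204 = -1.325%.
Region Y: TFP = -0.6 − 0.441 + 0.714 = -0.327%.
Difference = -1.325 − (-0.327) = -0.998 pp.

-1.00 percentage points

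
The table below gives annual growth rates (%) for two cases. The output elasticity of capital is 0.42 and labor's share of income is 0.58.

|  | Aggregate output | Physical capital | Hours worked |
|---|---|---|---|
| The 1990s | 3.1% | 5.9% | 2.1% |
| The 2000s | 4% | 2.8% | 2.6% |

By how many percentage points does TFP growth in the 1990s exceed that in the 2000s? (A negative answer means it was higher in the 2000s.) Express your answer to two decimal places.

Labor's share = 1 − 0.42 = 0.58.
The 1990s: TFP = 3.1 − 2.478 − 1.218 = -0.596%.
The 2000s: TFP = 4 − 1.176 − 1.508 = 1.316%.
Difference = -0.596 − (1.316) = -1.912 pp.

-1.91 percentage points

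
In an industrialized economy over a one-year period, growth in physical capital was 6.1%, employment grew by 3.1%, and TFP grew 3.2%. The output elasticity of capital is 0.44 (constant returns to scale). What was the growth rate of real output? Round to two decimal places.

Labor's share = 1 − 0.44 = 0.56.
Physical capital: 0.44 × 6.1 = 2.684 pp.
Employment: 0.56 × 3.1 = 1.736 pp.
Output growth = 3.2 + 4.42 = 7.62%.

Real output growth was 7.62%.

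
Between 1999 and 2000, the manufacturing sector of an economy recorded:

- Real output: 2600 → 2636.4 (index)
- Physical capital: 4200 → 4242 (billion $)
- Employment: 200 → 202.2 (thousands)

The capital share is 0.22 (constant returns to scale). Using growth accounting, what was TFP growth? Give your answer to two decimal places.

0.32%

Real output growth = (2636.4 − 2600) / 2600 = 1.4%.
Physical capital growth = (4242 − 4200) / 4200 = 1%.
Employment growth = (202.2 − 200) / 200 = 1.1%.
Labor's share = 1 − 0.22 = 0.78.
Physical capital: 0.22 × 1 = 0.22 pp.
Employment: 0.78 × 1.1 = 0.858 pp.
TFP growth = 1.4 − 1.078 = 0.322%.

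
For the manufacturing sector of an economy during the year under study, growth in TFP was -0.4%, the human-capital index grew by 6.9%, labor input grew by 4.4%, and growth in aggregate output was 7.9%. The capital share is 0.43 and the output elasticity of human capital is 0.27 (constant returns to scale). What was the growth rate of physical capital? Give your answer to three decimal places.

11.900%

Labor's share = 1 − 0.43 − 0.27 = 0.3.
gY = gA + 0.27×6.9 + 0.3×4.4 + 0.43×g.
0.43×g = 7.9 + 0.4 − 3.183 = 5.117.
g = 5.117 / 0.43 = 11.9%.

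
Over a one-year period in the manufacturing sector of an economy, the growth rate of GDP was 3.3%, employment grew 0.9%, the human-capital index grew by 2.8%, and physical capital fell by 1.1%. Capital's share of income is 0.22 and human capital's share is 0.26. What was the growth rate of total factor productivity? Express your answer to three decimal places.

Total factor productivity growth was 2.346%.

Labor's share = 1 − 0.22 − 0.26 = 0.52.
Physical capital: 0.22 × (-1.1) = -0.242 pp.
The human-capital index: 0.26 × 2.8 = 0.728 pp.
Employment: 0.52 × 0.9 = 0.468 pp.
TFP growth = 3.3 − 0.954 = 2.346%.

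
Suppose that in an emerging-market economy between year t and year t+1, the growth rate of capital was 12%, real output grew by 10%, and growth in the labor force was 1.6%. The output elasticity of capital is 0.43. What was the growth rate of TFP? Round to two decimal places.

TFP grew 3.93%.

Labor's share = 1 − 0.43 = 0.57.
Capital: 0.43 × 12 = 5.16 pp.
The labor force: 0.57 × 1.6 = 0.912 pp.
TFP growth = 10 − 6.072 = 3.928%.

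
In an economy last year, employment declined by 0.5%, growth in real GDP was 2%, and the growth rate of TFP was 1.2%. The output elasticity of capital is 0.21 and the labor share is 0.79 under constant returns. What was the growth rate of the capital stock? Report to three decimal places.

Labor's share = 1 − 0.21 = 0.79.
gY = gA + 0.79×(-0.5) + 0.21×g.
0.21×g = 2 − 1.2 + 0.395 = 1.195.
g = 1.195 / 0.21 = 5.69048%.

5.690%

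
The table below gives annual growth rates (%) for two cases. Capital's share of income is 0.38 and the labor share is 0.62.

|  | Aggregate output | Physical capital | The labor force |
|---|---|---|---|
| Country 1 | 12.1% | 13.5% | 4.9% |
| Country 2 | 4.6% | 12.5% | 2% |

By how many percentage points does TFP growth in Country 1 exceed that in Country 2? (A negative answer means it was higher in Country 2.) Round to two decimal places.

5.32 percentage points

Labor's share = 1 − 0.38 = 0.62.
Country 1: TFP = 12.1 − 5.13 − 3.038 = 3.932%.
Country 2: TFP = 4.6 − 4.75 − 1.24 = -1.39%.
Difference = 3.932 − (-1.39) = 5.322 pp.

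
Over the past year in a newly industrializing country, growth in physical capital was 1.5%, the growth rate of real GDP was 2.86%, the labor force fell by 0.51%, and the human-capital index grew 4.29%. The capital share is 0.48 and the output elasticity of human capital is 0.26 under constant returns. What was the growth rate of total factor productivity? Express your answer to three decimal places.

Labor's share = 1 − 0.48 − 0.26 = 0.26.
Physical capital: 0.48 × 1.5 = 0.72 pp.
The human-capital index: 0.26 × 4.29 = 1.1154 pp.
The labor force: 0.26 × (-0.51) = -0.1326 pp.
TFP growth = 2.86 − 1.7028 = 1.1572%.

1.157%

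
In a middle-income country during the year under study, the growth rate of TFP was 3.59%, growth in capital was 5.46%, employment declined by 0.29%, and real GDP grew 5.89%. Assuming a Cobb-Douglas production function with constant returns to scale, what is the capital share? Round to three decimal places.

The capital share is 0.450.

gY = gA + α·gK + (1−α)·gL, so gY − gA − gL = α(gK − gL).
5.89 − 3.59 + 0.29 = α × (5.46 − (-0.29)).
2.59 = 5.75 α, so α = 0.45043.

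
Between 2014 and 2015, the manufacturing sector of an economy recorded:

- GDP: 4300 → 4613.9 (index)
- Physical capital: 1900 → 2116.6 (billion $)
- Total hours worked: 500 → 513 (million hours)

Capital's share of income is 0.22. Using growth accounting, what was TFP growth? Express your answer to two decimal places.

2.76%

GDP growth = (4613.9 − 4300) / 4300 = 7.3%.
Physical capital growth = (2116.6 − 1900) / 1900 = 11.4%.
Total hours worked growth = (513 − 500) / 500 = 2.6%.
Labor's share = 1 − 0.22 = 0.78.
Physical capital: 0.22 × 11.4 = 2.508 pp.
Total hours worked: 0.78 × 2.6 = 2.028 pp.
TFP growth = 7.3 − 4.536 = 2.764%.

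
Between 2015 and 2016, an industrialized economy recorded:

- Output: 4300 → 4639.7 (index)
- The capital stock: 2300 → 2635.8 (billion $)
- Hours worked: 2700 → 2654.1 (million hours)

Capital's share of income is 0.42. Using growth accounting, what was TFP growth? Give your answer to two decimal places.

Output growth = (4639.7 − 4300) / 4300 = 7.9%.
The capital stock growth = (2635.8 − 2300) / 2300 = 14.6%.
Hours worked growth = (2654.1 − 2700) / 2700 = -1.7%.
Labor's share = 1 − 0.42 = 0.58.
The capital stock: 0.42 × 14.6 = 6.132 pp.
Hours worked: 0.58 × (-1.7) = -0.986 pp.
TFP growth = 7.9 − 5.146 = 2.754%.

2.75%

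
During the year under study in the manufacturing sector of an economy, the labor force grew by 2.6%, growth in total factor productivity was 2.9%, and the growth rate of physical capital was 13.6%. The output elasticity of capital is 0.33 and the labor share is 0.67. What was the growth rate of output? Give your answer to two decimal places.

Output grew 9.13%.

Labor's share = 1 − 0.33 = 0.67.
Physical capital: 0.33 × 13.6 = 4.488 pp.
The labor force: 0.67 × 2.6 = 1.742 pp.
Output growth = 2.9 + 6.23 = 9.13%.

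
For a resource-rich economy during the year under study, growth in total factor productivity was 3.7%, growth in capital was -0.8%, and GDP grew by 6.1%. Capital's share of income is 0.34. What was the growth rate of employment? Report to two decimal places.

4.05%

Labor's share = 1 − 0.34 = 0.66.
gY = gA + 0.34×(-0.8) + 0.66×g.
0.66×g = 6.1 − 3.7 + 0.272 = 2.672.
g = 2.672 / 0.66 = 4.0485%.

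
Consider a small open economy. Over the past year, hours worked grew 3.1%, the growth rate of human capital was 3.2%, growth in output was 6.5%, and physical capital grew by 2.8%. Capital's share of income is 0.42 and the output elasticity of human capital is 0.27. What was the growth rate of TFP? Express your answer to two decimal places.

3.50%

Labor's share = 1 − 0.42 − 0.27 = 0.31.
Physical capital: 0.42 × 2.8 = 1.176 pp.
Human capital: 0.27 × 3.2 = 0.864 pp.
Hours worked: 0.31 × 3.1 = 0.961 pp.
TFP growth = 6.5 − 3.001 = 3.499%.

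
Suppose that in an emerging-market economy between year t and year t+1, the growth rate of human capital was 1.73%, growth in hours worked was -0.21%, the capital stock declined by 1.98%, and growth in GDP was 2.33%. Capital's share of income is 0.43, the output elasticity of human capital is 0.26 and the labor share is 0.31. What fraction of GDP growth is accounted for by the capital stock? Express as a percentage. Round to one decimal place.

-36.5%

The capital stock contributed 0.43 × (-1.98) = -0.8514 pp.
Share of growth = -0.8514 / 2.33 × 100 = -36.541%.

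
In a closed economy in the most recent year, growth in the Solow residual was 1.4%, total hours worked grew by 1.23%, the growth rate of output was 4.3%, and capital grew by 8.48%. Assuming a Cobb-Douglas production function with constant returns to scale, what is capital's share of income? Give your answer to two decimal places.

α = 0.23

gY = gA + α·gK + (1−α)·gL, so gY − gA − gL = α(gK − gL).
4.3 − 1.4 − 1.23 = α × (8.48 − 1.23).
1.67 = 7.25 α, so α = 0.2303.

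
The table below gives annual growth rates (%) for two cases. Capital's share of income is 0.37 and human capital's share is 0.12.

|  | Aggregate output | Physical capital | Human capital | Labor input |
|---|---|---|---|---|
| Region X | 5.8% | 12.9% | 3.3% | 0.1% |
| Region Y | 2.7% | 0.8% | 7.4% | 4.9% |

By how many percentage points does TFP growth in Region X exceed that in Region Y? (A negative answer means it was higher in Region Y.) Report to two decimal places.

1.56 percentage points

Labor's share = 1 − 0.37 − 0.12 = 0.51.
Region X: TFP = 5.8 − 4.773 − 0.396 − 0.051 = 0.58%.
Region Y: TFP = 2.7 − 0.296 − 0.888 − 2.499 = -0.983%.
Difference = 0.58 − (-0.983) = 1.563 pp.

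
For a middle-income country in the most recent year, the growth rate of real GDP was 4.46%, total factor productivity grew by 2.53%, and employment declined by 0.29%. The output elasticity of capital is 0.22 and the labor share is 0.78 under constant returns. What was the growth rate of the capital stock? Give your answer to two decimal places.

Labor's share = 1 − 0.22 = 0.78.
gY = gA + 0.78×(-0.29) + 0.22×g.
0.22×g = 4.46 − 2.53 + 0.2262 = 2.1562.
g = 2.1562 / 0.22 = 9.8009%.

The capital stock growth was 9.80%.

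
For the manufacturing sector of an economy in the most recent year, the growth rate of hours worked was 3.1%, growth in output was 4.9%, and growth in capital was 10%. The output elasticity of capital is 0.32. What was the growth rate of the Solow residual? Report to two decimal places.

Labor's share = 1 − 0.32 = 0.68.
Capital: 0.32 × 10 = 3.2 pp.
Hours worked: 0.68 × 3.1 = 2.108 pp.
TFP growth = 4.9 − 5.308 = -0.408%.

-0.41%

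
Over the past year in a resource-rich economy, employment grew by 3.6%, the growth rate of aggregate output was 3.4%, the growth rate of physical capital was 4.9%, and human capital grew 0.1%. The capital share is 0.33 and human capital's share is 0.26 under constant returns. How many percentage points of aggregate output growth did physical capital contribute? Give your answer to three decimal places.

Contribution = share × growth = 0.33 × 4.9 = 1.617 pp.

1.617 percentage points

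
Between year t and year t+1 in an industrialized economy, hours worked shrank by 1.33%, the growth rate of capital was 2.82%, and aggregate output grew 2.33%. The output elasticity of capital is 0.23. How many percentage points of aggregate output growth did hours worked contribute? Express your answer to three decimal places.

Labor's share = 1 − 0.23 = 0.77.
Contribution = share × growth = 0.77 × (-1.33) = -1.0241 pp.

-1.024 percentage points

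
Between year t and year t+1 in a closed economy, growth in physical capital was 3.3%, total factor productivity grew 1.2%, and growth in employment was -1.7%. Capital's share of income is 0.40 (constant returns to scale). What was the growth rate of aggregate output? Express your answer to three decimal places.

1.500%

Labor's share = 1 − 0.4 = 0.6.
Physical capital: 0.4 × 3.3 = 1.32 pp.
Employment: 0.6 × (-1.7) = -1.02 pp.
Output growth = 1.2 + 0.3 = 1.5%.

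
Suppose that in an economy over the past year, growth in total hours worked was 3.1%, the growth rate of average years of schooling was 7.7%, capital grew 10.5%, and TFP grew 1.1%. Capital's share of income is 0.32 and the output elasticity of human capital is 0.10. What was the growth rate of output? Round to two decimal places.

Output growth was 7.03%.

Labor's share = 1 − 0.32 − 0.1 = 0.58.
Capital: 0.32 × 10.5 = 3.36 pp.
Average years of schooling: 0.1 × 7.7 = 0.77 pp.
Total hours worked: 0.58 × 3.1 = 1.798 pp.
Output growth = 1.1 + 5.928 = 7.028%.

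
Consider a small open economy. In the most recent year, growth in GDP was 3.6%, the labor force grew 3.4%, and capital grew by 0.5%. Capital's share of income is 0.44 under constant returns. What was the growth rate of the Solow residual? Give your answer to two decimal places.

Labor's share = 1 − 0.44 = 0.56.
Capital: 0.44 × 0.5 = 0.22 pp.
The labor force: 0.56 × 3.4 = 1.904 pp.
TFP growth = 3.6 − 2.124 = 1.476%.

1.48%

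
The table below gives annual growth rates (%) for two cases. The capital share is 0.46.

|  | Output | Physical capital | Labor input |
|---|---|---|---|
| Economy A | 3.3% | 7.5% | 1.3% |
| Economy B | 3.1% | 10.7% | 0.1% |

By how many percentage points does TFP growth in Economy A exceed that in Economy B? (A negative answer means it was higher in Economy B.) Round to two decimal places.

Labor's share = 1 − 0.46 = 0.54.
Economy A: TFP = 3.3 − 3.45 − 0.702 = -0.852%.
Economy B: TFP = 3.1 − 4.922 − 0.054 = -1.876%.
Difference = -0.852 − (-1.876) = 1.024 pp.

1.02 percentage points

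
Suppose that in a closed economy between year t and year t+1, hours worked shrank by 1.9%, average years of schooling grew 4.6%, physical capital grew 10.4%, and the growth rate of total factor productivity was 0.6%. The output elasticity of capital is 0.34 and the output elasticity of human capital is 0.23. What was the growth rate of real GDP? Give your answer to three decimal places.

4.377%

Labor's share = 1 − 0.34 − 0.23 = 0.43.
Physical capital: 0.34 × 10.4 = 3.536 pp.
Average years of schooling: 0.23 × 4.6 = 1.058 pp.
Hours worked: 0.43 × (-1.9) = -0.817 pp.
Output growth = 0.6 + 3.777 = 4.377%.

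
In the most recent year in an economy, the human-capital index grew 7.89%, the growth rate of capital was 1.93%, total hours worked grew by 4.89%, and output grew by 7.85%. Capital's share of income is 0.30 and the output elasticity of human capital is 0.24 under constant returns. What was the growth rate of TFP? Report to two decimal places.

Labor's share = 1 − 0.3 − 0.24 = 0.46.
Capital: 0.3 × 1.93 = 0.579 pp.
The human-capital index: 0.24 × 7.89 = 1.8936 pp.
Total hours worked: 0.46 × 4.89 = 2.2494 pp.
TFP growth = 7.85 − 4.722 = 3.128%.

3.13%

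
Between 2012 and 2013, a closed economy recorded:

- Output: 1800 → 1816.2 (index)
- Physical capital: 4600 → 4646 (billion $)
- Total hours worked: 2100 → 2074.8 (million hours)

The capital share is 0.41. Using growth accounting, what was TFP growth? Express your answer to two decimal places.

1.20%

Output growth = (1816.2 − 1800) / 1800 = 0.9%.
Physical capital growth = (4646 − 4600) / 4600 = 1%.
Total hours worked growth = (2074.8 − 2100) / 2100 = -1.2%.
Labor's share = 1 − 0.41 = 0.59.
Physical capital: 0.41 × 1 = 0.41 pp.
Total hours worked: 0.59 × (-1.2) = -0.708 pp.
TFP growth = 0.9 + 0.298 = 1.198%.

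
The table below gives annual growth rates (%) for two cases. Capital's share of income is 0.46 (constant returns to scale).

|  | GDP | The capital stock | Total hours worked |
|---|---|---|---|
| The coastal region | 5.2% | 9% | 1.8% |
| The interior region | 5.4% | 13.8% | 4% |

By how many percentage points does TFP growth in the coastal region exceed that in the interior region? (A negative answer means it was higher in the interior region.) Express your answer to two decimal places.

Labor's share = 1 − 0.46 = 0.54.
The coastal region: TFP = 5.2 − 4.14 − 0.972 = 0.088%.
The interior region: TFP = 5.4 − 6.348 − 2.16 = -3.108%.
Difference = 0.088 − (-3.108) = 3.196 pp.

3.20 percentage points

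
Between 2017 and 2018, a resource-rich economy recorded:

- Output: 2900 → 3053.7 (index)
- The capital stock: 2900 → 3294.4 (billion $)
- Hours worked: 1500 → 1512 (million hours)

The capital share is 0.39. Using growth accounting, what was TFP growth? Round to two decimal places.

Output growth = (3053.7 − 2900) / 2900 = 5.3%.
The capital stock growth = (3294.4 − 2900) / 2900 = 13.6%.
Hours worked growth = (1512 − 1500) / 1500 = 0.8%.
Labor's share = 1 − 0.39 = 0.61.
The capital stock: 0.39 × 13.6 = 5.304 pp.
Hours worked: 0.61 × 0.8 = 0.488 pp.
TFP growth = 5.3 − 5.792 = -0.492%.

-0.49%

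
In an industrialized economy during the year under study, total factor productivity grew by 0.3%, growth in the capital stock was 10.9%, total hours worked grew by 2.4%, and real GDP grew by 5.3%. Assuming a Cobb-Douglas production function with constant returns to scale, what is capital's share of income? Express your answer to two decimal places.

Capital's share of income is 0.31.

gY = gA + α·gK + (1−α)·gL, so gY − gA − gL = α(gK − gL).
5.3 − 0.3 − 2.4 = α × (10.9 − 2.4).
2.6 = 8.5 α, so α = 0.3059.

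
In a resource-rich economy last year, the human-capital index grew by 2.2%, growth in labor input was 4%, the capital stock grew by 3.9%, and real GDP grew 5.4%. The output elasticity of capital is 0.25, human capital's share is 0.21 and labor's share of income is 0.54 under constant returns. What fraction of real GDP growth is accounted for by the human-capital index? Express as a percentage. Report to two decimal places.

The human-capital index contributed 0.21 × 2.2 = 0.462 pp.
Share of growth = 0.462 / 5.4 × 100 = 8.5556%.

The human-capital index accounted for 8.56% of growth.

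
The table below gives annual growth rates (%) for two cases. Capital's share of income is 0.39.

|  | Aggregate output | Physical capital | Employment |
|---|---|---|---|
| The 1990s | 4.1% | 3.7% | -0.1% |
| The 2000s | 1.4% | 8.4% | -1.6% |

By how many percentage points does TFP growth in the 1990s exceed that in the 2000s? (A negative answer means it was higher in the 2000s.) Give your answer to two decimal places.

3.62 percentage points

Labor's share = 1 − 0.39 = 0.61.
The 1990s: TFP = 4.1 − 1.443 + 0.061 = 2.718%.
The 2000s: TFP = 1.4 − 3.276 + 0.976 = -0.9%.
Difference = 2.718 − (-0.9) = 3.618 pp.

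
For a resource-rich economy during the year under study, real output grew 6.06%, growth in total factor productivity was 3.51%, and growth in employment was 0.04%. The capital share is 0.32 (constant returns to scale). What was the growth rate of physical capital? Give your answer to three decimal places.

Labor's share = 1 − 0.32 = 0.68.
gY = gA + 0.68×0.04 + 0.32×g.
0.32×g = 6.06 − 3.51 − 0.0272 = 2.5228.
g = 2.5228 / 0.32 = 7.88375%.

Physical capital growth was 7.884%.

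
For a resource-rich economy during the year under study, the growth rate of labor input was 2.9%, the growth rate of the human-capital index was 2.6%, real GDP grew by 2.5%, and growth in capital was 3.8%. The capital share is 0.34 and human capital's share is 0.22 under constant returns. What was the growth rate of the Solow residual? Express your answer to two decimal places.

Labor's share = 1 − 0.34 − 0.22 = 0.44.
Capital: 0.34 × 3.8 = 1.292 pp.
The human-capital index: 0.22 × 2.6 = 0.572 pp.
Labor input: 0.44 × 2.9 = 1.276 pp.
TFP growth = 2.5 − 3.14 = -0.64%.

-0.64%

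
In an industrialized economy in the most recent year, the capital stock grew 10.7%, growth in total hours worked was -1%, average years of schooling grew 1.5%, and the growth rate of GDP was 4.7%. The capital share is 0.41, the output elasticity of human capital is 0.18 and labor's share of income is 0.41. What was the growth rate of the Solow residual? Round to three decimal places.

0.453%

Labor's share = 1 − 0.41 − 0.18 = 0.41.
The capital stock: 0.41 × 10.7 = 4.387 pp.
Average years of schooling: 0.18 × 1.5 = 0.27 pp.
Total hours worked: 0.41 × (-1) = -0.41 pp.
TFP growth = 4.7 − 4.247 = 0.453%.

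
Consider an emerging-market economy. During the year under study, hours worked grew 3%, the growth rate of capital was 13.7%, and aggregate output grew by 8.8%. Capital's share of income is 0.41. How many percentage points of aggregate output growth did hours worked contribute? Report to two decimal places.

Labor's share = 1 − 0.41 = 0.59.
Contribution = share × growth = 0.59 × 3 = 1.77 pp.

1.77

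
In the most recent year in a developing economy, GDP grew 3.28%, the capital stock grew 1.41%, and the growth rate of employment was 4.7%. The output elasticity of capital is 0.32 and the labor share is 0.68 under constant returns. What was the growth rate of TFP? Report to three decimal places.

Labor's share = 1 − 0.32 = 0.68.
The capital stock: 0.32 × 1.41 = 0.4512 pp.
Employment: 0.68 × 4.7 = 3.196 pp.
TFP growth = 3.28 − 3.6472 = -0.3672%.

-0.367%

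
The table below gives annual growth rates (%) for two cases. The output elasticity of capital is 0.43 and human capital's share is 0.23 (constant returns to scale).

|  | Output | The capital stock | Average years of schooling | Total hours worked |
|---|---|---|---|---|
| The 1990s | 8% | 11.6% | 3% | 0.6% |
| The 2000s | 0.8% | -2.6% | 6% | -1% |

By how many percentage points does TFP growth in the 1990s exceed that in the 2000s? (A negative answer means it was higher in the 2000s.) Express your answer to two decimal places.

Labor's share = 1 − 0.43 − 0.23 = 0.34.
The 1990s: TFP = 8 − 4.988 − 0.69 − 0.204 = 2.118%.
The 2000s: TFP = 0.8 + 1.118 − 1.38 + 0.34 = 0.878%.
Difference = 2.118 − (0.878) = 1.24 pp.

1.24 percentage points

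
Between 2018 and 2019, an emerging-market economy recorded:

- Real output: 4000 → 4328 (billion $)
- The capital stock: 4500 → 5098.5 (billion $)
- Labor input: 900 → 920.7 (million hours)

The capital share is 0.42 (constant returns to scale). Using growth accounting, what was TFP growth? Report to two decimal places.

TFP grew 1.28%.

Real output growth = (4328 − 4000) / 4000 = 8.2%.
The capital stock growth = (5098.5 − 4500) / 4500 = 13.3%.
Labor input growth = (920.7 − 900) / 900 = 2.3%.
Labor's share = 1 − 0.42 = 0.58.
The capital stock: 0.42 × 13.3 = 5.586 pp.
Labor input: 0.58 × 2.3 = 1.334 pp.
TFP growth = 8.2 − 6.92 = 1.28%.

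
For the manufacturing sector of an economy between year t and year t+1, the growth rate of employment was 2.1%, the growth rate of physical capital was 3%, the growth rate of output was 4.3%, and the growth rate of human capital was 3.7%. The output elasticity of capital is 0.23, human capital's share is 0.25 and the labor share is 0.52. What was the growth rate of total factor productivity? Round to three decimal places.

Total factor productivity growth was 1.593%.

Labor's share = 1 − 0.23 − 0.25 = 0.52.
Physical capital: 0.23 × 3 = 0.69 pp.
Human capital: 0.25 × 3.7 = 0.925 pp.
Employment: 0.52 × 2.1 = 1.092 pp.
TFP growth = 4.3 − 2.707 = 1.593%.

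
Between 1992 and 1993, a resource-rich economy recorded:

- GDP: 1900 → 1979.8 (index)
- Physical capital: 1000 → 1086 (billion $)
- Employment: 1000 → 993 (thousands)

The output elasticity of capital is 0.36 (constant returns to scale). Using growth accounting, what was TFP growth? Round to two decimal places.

GDP growth = (1979.8 − 1900) / 1900 = 4.2%.
Physical capital growth = (1086 − 1000) / 1000 = 8.6%.
Employment growth = (993 − 1000) / 1000 = -0.7%.
Labor's share = 1 − 0.36 = 0.64.
Physical capital: 0.36 × 8.6 = 3.096 pp.
Employment: 0.64 × (-0.7) = -0.448 pp.
TFP growth = 4.2 − 2.648 = 1.552%.

1.55%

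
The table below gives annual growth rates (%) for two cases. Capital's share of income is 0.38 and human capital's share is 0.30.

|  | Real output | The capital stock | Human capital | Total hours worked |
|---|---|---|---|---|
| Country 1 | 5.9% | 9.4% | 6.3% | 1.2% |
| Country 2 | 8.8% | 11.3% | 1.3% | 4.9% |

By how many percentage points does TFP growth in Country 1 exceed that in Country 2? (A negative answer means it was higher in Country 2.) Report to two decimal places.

Labor's share = 1 − 0.38 − 0.3 = 0.32.
Country 1: TFP = 5.9 − 3.572 − 1.89 − 0.384 = 0.054%.
Country 2: TFP = 8.8 − 4.294 − 0.39 − 1.568 = 2.548%.
Difference = 0.054 − (2.548) = -2.494 pp.

-2.49 percentage points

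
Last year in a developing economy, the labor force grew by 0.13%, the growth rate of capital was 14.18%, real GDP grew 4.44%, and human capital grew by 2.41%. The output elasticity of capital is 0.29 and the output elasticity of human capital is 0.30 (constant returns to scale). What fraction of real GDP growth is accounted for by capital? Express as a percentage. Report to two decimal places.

92.62%

Capital contributed 0.29 × 14.18 = 4.1122 pp.
Share of growth = 4.1122 / 4.44 × 100 = 92.6171%.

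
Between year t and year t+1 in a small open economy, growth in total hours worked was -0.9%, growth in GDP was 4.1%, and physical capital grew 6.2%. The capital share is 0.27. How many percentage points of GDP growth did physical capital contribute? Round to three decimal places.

1.674 percentage points

Contribution = share × growth = 0.27 × 6.2 = 1.674 pp.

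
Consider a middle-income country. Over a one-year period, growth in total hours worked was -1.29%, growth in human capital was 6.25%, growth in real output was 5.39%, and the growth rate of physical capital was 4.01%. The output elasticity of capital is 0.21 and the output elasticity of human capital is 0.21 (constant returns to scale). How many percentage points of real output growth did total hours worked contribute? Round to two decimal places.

-0.75

Labor's share = 1 − 0.21 − 0.21 = 0.58.
Contribution = share × growth = 0.58 × (-1.29) = -0.7482 pp.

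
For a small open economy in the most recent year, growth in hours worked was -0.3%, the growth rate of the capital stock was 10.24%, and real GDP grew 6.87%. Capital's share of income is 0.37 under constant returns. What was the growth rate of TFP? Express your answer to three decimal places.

Labor's share = 1 − 0.37 = 0.63.
The capital stock: 0.37 × 10.24 = 3.7888 pp.
Hours worked: 0.63 × (-0.3) = -0.189 pp.
TFP growth = 6.87 − 3.5998 = 3.2702%.

3.270%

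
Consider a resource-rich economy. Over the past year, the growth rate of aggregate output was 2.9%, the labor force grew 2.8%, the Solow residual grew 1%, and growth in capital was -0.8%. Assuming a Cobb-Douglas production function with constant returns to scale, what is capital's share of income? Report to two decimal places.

gY = gA + α·gK + (1−α)·gL, so gY − gA − gL = α(gK − gL).
2.9 − 1 − 2.8 = α × (-0.8 − 2.8).
-0.9 = -3.6 α, so α = 0.25.

0.25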